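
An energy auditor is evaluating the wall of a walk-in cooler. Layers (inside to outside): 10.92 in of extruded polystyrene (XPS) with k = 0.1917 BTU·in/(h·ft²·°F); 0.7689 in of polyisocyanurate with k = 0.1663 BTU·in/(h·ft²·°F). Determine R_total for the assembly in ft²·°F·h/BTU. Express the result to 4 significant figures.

61.59 ft²·°F·h/BTU

10.92/0.1917 = 56.964
0.7689/0.1663 = 4.6236
R_total = 56.964 + 4.6236 = 61.588 ft²·°F·h/BTU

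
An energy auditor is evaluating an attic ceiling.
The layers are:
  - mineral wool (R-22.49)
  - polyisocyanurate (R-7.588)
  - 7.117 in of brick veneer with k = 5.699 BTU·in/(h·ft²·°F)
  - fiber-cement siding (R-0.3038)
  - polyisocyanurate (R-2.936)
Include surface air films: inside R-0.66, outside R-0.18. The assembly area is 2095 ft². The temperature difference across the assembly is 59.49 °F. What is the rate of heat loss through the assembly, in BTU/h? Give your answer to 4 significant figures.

7.117/5.699 = 1.2488
R_total = 0.66 + 22.49 + 7.588 + 1.2488 + 0.3038 + 2.936 + 0.18 = 35.407 ft²·°F·h/BTU
Q = A·ΔT/R = 2095 × 59.49 / 35.407 = 3520 BTU/h

3520 BTU/h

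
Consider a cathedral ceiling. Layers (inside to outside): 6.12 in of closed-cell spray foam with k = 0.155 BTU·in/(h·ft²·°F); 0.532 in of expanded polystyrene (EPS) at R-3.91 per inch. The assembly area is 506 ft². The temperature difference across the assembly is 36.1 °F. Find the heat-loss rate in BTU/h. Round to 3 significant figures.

6.12/0.155 = 39.48
0.532 × 3.91 = 2.08
R_total = 39.48 + 2.08 = 41.56 ft²·°F·h/BTU
Q = A·ΔT/R = 506 × 36.1 / 41.56 = 439.5 BTU/h

439 BTU/h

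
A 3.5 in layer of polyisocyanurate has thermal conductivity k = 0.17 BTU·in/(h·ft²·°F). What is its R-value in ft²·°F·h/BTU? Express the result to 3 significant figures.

R = L/k = 3.5/0.17 = 20.59 ft²·°F·h/BTU

20.6 ft²·°F·h/BTU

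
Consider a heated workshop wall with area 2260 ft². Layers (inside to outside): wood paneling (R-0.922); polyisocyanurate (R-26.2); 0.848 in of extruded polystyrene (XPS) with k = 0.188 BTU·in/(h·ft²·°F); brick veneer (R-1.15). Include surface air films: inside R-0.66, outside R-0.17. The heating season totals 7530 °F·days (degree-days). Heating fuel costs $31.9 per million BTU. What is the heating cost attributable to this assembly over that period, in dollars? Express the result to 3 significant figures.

388 dollars

0.848/0.188 = 4.511
R_total = 0.66 + 0.922 + 26.2 + 4.511 + 1.15 + 0.17 = 33.61 ft²·°F·h/BTU
E = A × HDD × 24 / R = 2260 × 7530 × 24 / 33.61 = 12150000 BTU
Cost = 12150000/10⁶ × 31.9 = $387.6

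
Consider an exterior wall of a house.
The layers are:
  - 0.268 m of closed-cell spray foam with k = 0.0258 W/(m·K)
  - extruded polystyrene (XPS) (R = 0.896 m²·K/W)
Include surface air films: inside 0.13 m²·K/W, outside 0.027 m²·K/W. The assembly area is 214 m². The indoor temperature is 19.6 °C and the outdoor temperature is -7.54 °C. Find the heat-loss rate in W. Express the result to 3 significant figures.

508 W

0.268/0.0258 = 10.39
R_total = 0.13 + 10.39 + 0.896 + 0.027 = 11.44 m²·K/W
Q = A·ΔT/R = 214 × (19.6 − (-7.54)) / 11.44 = 507.7 W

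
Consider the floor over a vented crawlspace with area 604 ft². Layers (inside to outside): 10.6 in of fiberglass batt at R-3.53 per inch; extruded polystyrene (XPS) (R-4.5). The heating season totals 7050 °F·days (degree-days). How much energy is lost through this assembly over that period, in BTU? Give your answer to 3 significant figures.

2440000 BTU

10.6 × 3.53 = 37.42
R_total = 37.42 + 4.5 = 41.92 ft²·°F·h/BTU
E = A × HDD × 24 / R = 604 × 7050 × 24 / 41.92 = 2438000 BTU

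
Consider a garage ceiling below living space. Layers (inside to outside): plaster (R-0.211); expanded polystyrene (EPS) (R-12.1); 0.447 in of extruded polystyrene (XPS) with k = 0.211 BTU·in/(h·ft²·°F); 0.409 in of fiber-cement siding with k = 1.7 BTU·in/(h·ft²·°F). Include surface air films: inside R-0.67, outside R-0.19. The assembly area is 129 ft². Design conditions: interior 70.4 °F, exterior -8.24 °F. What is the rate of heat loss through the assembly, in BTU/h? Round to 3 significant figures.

653 BTU/h

0.447/0.211 = 2.118
0.409/1.7 = 0.2406
R_total = 0.67 + 0.211 + 12.1 + 2.118 + 0.2406 + 0.19 = 15.53 ft²·°F·h/BTU
Q = A·ΔT/R = 129 × (70.4 − (-8.24)) / 15.53 = 653.2 BTU/h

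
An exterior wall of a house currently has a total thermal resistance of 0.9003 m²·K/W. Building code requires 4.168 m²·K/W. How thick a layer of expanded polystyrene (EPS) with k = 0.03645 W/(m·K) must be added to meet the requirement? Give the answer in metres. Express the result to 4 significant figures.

0.1191 m

ΔR = 4.168 − 0.9003 = 3.2677 m²·K/W
L = ΔR × k = 3.2677 × 0.03645 = 0.11911 m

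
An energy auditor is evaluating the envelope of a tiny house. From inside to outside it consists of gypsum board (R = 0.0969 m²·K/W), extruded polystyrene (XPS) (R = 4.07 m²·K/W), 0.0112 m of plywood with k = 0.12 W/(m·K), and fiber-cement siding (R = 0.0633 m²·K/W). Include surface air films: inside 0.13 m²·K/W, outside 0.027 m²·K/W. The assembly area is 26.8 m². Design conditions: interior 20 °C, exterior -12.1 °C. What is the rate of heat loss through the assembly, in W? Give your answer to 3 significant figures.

192 W

0.0112/0.12 = 0.09333
R_total = 0.13 + 0.0969 + 4.07 + 0.09333 + 0.0633 + 0.027 = 4.481 m²·K/W
Q = A·ΔT/R = 26.8 × (20 − (-12.1)) / 4.481 = 192 W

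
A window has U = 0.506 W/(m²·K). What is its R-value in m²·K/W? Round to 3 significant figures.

1.98 m²·K/W

R = 1/U = 1/0.506 = 1.976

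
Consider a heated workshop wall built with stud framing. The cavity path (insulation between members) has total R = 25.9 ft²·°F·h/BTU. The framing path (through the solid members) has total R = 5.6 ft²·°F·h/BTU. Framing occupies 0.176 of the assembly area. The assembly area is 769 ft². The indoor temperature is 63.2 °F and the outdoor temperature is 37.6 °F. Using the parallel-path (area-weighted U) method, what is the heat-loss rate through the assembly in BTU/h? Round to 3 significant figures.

U_eff = 0.824/25.9 + 0.176/5.6 = 0.03181 + 0.03143 = 0.06324
R_eff = 1/U_eff = 15.81 ft²·°F·h/BTU
Q = 769 × (63.2 − 37.6) / 15.81 = 1245 BTU/h

1250 BTU/h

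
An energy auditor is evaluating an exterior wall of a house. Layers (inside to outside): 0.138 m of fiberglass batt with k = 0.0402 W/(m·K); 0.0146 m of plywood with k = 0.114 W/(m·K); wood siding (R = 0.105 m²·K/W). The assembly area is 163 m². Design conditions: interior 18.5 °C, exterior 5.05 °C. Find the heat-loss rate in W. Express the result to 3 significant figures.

0.138/0.0402 = 3.433
0.0146/0.114 = 0.1281
R_total = 3.433 + 0.1281 + 0.105 = 3.666 m²·K/W
Q = A·ΔT/R = 163 × (18.5 − 5.05) / 3.666 = 598 W

598 W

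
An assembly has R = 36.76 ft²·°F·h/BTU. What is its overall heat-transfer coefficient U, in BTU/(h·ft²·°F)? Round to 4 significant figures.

U = 1/R = 1/36.76 = 0.027203

0.02720 BTU/(h·ft²·°F)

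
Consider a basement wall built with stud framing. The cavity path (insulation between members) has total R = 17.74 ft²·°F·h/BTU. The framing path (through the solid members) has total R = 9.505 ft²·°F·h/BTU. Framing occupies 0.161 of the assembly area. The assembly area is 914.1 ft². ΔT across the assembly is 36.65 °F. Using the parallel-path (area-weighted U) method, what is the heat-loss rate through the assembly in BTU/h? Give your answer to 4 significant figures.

2152 BTU/h

U_eff = 0.839/17.74 + 0.161/9.505 = 0.047294 + 0.016938 = 0.064233
R_eff = 1/U_eff = 15.568 ft²·°F·h/BTU
Q = 914.1 × 36.65 / 15.568 = 2151.9 BTU/h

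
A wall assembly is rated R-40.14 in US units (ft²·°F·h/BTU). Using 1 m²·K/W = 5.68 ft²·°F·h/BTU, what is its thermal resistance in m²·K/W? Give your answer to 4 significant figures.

7.067 m²·K/W

R_SI = 40.14/5.68 = 7.0669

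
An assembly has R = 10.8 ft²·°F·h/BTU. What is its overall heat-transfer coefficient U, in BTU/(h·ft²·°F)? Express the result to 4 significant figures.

0.09259 BTU/(h·ft²·°F)

U = 1/R = 1/10.8 = 0.092593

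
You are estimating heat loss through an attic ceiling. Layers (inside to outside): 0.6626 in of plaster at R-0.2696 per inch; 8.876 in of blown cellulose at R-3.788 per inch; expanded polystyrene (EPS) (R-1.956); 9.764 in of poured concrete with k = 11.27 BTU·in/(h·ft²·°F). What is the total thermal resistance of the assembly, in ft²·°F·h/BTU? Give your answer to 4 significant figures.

36.62 ft²·°F·h/BTU

0.6626 × 0.2696 = 0.17864
8.876 × 3.788 = 33.622
9.764/11.27 = 0.86637
R_total = 0.17864 + 33.622 + 1.956 + 0.86637 = 36.623 ft²·°F·h/BTU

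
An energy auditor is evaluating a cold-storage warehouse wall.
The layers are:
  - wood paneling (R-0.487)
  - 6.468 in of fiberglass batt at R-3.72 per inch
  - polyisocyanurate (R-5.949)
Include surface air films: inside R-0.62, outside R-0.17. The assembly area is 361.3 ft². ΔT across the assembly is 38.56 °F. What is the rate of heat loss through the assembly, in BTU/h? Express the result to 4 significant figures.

445.3 BTU/h

6.468 × 3.72 = 24.061
R_total = 0.62 + 0.487 + 24.061 + 5.949 + 0.17 = 31.287 ft²·°F·h/BTU
Q = A·ΔT/R = 361.3 × 38.56 / 31.287 = 445.29 BTU/h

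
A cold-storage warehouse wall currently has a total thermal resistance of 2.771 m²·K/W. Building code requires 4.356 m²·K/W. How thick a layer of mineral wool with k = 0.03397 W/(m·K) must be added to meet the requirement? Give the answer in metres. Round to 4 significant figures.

ΔR = 4.356 − 2.771 = 1.585 m²·K/W
L = ΔR × k = 1.585 × 0.03397 = 0.053842 m

0.05384 m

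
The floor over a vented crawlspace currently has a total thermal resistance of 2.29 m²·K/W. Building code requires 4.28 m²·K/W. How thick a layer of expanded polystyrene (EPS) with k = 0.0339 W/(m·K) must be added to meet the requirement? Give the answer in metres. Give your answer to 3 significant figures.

ΔR = 4.28 − 2.29 = 1.99 m²·K/W
L = ΔR × k = 1.99 × 0.0339 = 0.06746 m

0.0675 m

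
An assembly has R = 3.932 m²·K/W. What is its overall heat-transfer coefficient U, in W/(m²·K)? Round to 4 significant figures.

U = 1/R = 1/3.932 = 0.25432

0.2543 W/(m²·K)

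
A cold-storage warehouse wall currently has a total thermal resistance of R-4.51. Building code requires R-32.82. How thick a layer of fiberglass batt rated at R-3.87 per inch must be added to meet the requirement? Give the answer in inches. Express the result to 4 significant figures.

7.315 in

ΔR = 32.82 − 4.51 = 28.31 ft²·°F·h/BTU
L = ΔR / (R/in) = 28.31/3.87 = 7.3152 in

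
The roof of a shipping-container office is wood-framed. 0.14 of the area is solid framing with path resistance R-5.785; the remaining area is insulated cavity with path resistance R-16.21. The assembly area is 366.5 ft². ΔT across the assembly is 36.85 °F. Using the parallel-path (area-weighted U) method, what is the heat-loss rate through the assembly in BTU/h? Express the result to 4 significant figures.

U_eff = 0.86/16.21 + 0.14/5.785 = 0.053054 + 0.024201 = 0.077254
R_eff = 1/U_eff = 12.944 ft²·°F·h/BTU
Q = 366.5 × 36.85 / 12.944 = 1043.4 BTU/h

1043 BTU/h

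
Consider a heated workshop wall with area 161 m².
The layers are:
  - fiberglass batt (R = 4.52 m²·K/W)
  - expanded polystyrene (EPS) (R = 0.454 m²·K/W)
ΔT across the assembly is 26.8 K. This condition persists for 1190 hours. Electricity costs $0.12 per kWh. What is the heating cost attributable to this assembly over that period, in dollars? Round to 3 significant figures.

124 dollars

R_total = 4.52 + 0.454 = 4.974 m²·K/W
Q = 161 × 26.8 / 4.974 = 867.5 W
E = 867.5 W × 1190 h / 1000 = 1032 kWh
Cost = 1032 × 0.12 = $123.9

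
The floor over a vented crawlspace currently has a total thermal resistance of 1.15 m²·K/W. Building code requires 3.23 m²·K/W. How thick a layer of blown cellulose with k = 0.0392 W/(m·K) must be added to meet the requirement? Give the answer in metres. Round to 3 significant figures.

ΔR = 3.23 − 1.15 = 2.08 m²·K/W
L = ΔR × k = 2.08 × 0.0392 = 0.08154 m

0.0815 m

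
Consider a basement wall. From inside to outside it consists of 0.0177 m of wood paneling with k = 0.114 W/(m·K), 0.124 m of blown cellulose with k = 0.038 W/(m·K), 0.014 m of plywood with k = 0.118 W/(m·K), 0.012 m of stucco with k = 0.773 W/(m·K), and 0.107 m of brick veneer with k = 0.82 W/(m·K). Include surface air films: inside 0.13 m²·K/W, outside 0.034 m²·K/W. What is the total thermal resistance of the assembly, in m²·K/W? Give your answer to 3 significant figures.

0.0177/0.114 = 0.1553
0.124/0.038 = 3.263
0.014/0.118 = 0.1186
0.012/0.773 = 0.01552
0.107/0.82 = 0.1305
R_total = 0.13 + 0.1553 + 3.263 + 0.1186 + 0.01552 + 0.1305 + 0.034 = 3.847 m²·K/W

3.85 m²·K/W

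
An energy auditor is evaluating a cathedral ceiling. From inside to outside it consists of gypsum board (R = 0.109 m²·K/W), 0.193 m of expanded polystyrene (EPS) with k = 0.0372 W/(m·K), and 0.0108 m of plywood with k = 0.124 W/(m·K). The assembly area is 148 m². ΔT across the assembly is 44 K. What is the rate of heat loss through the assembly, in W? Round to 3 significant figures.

1210 W

0.193/0.0372 = 5.188
0.0108/0.124 = 0.0871
R_total = 0.109 + 5.188 + 0.0871 = 5.384 m²·K/W
Q = A·ΔT/R = 148 × 44 / 5.384 = 1209 W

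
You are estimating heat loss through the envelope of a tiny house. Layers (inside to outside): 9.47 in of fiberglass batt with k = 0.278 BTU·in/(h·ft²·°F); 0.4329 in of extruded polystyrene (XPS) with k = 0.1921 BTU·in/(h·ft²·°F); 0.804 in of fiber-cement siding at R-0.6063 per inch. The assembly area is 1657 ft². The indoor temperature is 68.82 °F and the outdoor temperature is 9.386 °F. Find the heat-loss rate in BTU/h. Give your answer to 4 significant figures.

9.47/0.278 = 34.065
0.4329/0.1921 = 2.2535
0.804 × 0.6063 = 0.48747
R_total = 34.065 + 2.2535 + 0.48747 = 36.806 ft²·°F·h/BTU
Q = A·ΔT/R = 1657 × (68.82 − 9.386) / 36.806 = 2675.7 BTU/h

2676 BTU/h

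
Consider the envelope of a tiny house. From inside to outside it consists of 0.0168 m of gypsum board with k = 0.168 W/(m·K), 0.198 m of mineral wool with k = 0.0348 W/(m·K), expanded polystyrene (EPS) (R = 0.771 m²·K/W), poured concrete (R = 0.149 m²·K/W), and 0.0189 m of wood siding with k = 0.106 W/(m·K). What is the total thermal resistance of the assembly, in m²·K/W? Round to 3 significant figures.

0.0168/0.168 = 0.1
0.198/0.0348 = 5.69
0.0189/0.106 = 0.1783
R_total = 0.1 + 5.69 + 0.771 + 0.149 + 0.1783 = 6.888 m²·K/W

6.89 m²·K/W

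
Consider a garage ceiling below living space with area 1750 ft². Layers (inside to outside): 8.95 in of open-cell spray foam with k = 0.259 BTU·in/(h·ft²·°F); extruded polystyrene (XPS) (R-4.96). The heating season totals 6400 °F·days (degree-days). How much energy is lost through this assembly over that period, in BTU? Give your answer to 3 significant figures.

6800000 BTU

8.95/0.259 = 34.56
R_total = 34.56 + 4.96 = 39.52 ft²·°F·h/BTU
E = A × HDD × 24 / R = 1750 × 6400 × 24 / 39.52 = 6802000 BTU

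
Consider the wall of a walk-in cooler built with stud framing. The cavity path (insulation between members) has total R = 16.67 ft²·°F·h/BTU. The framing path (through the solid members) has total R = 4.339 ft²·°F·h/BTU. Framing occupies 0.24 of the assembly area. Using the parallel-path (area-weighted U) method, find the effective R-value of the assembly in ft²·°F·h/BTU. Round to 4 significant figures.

U_eff = 0.76/16.67 + 0.24/4.339 = 0.045591 + 0.055312 = 0.1009
R_eff = 1/U_eff = 9.9105 ft²·°F·h/BTU

9.910 ft²·°F·h/BTU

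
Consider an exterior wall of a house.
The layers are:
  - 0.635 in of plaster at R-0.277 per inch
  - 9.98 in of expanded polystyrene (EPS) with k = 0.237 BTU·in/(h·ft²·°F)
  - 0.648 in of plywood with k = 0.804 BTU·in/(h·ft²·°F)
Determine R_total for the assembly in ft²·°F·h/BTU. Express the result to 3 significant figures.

43.1 ft²·°F·h/BTU

0.635 × 0.277 = 0.1759
9.98/0.237 = 42.11
0.648/0.804 = 0.806
R_total = 0.1759 + 42.11 + 0.806 = 43.09 ft²·°F·h/BTU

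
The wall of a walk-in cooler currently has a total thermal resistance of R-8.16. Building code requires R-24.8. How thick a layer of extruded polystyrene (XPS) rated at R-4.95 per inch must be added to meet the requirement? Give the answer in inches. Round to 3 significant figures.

ΔR = 24.8 − 8.16 = 16.64 ft²·°F·h/BTU
L = ΔR / (R/in) = 16.64/4.95 = 3.362 in

3.36 in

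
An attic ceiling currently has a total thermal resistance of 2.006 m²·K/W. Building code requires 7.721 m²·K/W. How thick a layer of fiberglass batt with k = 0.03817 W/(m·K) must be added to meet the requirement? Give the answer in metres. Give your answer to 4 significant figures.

ΔR = 7.721 − 2.006 = 5.715 m²·K/W
L = ΔR × k = 5.715 × 0.03817 = 0.21814 m

0.2181 m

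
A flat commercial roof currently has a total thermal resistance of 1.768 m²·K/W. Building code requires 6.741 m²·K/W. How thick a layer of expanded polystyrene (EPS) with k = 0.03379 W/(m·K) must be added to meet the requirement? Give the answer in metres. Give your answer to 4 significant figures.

0.1680 m

ΔR = 6.741 − 1.768 = 4.973 m²·K/W
L = ΔR × k = 4.973 × 0.03379 = 0.16804 m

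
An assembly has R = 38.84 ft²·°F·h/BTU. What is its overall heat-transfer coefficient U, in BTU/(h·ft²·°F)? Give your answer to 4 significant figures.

0.02575 BTU/(h·ft²·°F)

U = 1/R = 1/38.84 = 0.025747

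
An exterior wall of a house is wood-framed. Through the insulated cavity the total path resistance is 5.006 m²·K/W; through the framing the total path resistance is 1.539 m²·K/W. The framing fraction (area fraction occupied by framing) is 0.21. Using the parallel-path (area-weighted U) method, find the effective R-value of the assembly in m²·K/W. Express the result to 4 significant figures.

U_eff = 0.79/5.006 + 0.21/1.539 = 0.15781 + 0.13645 = 0.29426
R_eff = 1/U_eff = 3.3983 m²·K/W

3.398 m²·K/W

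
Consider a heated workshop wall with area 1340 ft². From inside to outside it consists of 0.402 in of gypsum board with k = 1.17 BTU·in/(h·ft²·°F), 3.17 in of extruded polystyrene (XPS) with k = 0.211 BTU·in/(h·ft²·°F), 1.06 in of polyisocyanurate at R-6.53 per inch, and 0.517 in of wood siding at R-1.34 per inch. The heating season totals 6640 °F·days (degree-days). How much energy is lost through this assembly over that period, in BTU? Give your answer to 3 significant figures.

9290000 BTU

0.402/1.17 = 0.3436
3.17/0.211 = 15.02
1.06 × 6.53 = 6.922
0.517 × 1.34 = 0.6928
R_total = 0.3436 + 15.02 + 6.922 + 0.6928 = 22.98 ft²·°F·h/BTU
E = A × HDD × 24 / R = 1340 × 6640 × 24 / 22.98 = 9292000 BTU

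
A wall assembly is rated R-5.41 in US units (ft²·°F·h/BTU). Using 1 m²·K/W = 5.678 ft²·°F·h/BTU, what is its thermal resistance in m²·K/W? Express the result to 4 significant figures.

R_SI = 5.41/5.678 = 0.9528

0.9528 m²·K/W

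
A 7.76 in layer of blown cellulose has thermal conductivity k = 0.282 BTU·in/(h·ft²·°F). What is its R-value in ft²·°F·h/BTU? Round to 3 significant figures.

27.5 ft²·°F·h/BTU

R = L/k = 7.76/0.282 = 27.52 ft²·°F·h/BTU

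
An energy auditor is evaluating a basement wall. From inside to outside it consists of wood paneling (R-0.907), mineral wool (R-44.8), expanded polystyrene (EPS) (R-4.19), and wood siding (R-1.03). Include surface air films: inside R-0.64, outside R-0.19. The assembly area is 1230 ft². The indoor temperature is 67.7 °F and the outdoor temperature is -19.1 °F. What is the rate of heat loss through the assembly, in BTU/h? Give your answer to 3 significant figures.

2060 BTU/h

R_total = 0.64 + 0.907 + 44.8 + 4.19 + 1.03 + 0.19 = 51.76 ft²·°F·h/BTU
Q = A·ΔT/R = 1230 × (67.7 − (-19.1)) / 51.76 = 2063 BTU/h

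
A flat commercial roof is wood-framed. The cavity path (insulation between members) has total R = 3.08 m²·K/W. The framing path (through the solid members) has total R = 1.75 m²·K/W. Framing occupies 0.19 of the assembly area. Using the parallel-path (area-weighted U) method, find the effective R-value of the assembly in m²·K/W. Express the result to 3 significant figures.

2.69 m²·K/W

U_eff = 0.81/3.08 + 0.19/1.75 = 0.263 + 0.1086 = 0.3716
R_eff = 1/U_eff = 2.691 m²·K/W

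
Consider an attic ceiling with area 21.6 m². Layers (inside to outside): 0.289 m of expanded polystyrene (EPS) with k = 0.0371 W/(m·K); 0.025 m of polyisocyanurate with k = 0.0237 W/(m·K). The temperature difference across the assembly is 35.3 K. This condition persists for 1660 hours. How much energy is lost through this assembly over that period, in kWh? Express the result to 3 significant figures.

143 kWh

0.289/0.0371 = 7.79
0.025/0.0237 = 1.055
R_total = 7.79 + 1.055 = 8.845 m²·K/W
Q = 21.6 × 35.3 / 8.845 = 86.21 W
E = 86.21 W × 1660 h / 1000 = 143.1 kWh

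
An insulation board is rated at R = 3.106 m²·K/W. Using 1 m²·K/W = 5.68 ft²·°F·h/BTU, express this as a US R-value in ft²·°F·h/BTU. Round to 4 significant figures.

R_US = 3.106 × 5.68 = 17.642

17.64 ft²·°F·h/BTU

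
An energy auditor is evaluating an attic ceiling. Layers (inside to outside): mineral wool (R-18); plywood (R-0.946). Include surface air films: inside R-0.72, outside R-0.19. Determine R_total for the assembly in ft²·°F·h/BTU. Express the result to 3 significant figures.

R_total = 0.72 + 18 + 0.946 + 0.19 = 19.86 ft²·°F·h/BTU

19.9 ft²·°F·h/BTU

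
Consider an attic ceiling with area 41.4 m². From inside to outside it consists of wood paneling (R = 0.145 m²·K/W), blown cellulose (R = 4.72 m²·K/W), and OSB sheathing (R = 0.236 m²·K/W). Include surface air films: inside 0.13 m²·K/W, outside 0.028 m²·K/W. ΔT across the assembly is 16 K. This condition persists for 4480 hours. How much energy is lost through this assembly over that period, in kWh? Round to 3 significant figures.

R_total = 0.13 + 0.145 + 4.72 + 0.236 + 0.028 = 5.259 m²·K/W
Q = 41.4 × 16 / 5.259 = 126 W
E = 126 W × 4480 h / 1000 = 564.3 kWh

564 kWh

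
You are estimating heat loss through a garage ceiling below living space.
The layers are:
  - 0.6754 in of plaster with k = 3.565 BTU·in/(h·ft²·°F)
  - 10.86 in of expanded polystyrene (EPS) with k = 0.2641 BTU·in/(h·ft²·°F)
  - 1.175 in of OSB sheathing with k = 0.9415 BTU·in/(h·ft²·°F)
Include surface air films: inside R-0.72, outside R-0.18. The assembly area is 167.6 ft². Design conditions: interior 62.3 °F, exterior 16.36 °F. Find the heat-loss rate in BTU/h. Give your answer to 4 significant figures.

177.2 BTU/h

0.6754/3.565 = 0.18945
10.86/0.2641 = 41.121
1.175/0.9415 = 1.248
R_total = 0.72 + 0.18945 + 41.121 + 1.248 + 0.18 = 43.458 ft²·°F·h/BTU
Q = A·ΔT/R = 167.6 × (62.3 − 16.36) / 43.458 = 177.17 BTU/h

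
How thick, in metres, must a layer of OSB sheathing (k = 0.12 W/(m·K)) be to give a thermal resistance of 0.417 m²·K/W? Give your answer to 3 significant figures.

0.0500 m

L = R·k = 0.417 × 0.12 = 0.05004 m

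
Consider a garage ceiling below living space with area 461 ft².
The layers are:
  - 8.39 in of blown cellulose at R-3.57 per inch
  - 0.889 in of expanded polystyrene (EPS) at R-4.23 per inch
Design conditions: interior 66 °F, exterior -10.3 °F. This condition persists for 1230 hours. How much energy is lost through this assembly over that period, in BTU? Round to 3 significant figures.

8.39 × 3.57 = 29.95
0.889 × 4.23 = 3.76
R_total = 29.95 + 3.76 = 33.71 ft²·°F·h/BTU
Q = 461 × (66 − (-10.3)) / 33.71 = 1043 BTU/h
E = 1043 × 1230 = 1283000 BTU

1280000 BTU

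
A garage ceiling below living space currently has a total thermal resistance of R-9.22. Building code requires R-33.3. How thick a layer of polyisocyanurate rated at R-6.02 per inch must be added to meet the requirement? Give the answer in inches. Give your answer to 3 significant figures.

4.00 in

ΔR = 33.3 − 9.22 = 24.08 ft²·°F·h/BTU
L = ΔR / (R/in) = 24.08/6.02 = 4 in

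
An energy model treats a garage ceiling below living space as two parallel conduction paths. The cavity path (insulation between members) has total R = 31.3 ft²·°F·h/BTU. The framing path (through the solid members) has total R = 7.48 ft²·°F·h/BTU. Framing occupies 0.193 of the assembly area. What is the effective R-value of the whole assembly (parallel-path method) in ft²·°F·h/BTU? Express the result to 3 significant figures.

19.4 ft²·°F·h/BTU

U_eff = 0.807/31.3 + 0.193/7.48 = 0.02578 + 0.0258 = 0.05158
R_eff = 1/U_eff = 19.39 ft²·°F·h/BTU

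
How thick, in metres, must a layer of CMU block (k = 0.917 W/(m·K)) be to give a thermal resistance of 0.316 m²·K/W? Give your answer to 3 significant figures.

0.290 m

L = R·k = 0.316 × 0.917 = 0.2898 m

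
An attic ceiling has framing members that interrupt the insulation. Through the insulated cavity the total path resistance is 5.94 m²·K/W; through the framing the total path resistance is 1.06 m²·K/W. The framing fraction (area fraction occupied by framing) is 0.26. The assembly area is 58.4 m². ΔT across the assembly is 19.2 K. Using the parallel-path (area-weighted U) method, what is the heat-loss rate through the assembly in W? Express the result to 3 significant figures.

U_eff = 0.74/5.94 + 0.26/1.06 = 0.1246 + 0.2453 = 0.3699
R_eff = 1/U_eff = 2.704 m²·K/W
Q = 58.4 × 19.2 / 2.704 = 414.7 W

415 W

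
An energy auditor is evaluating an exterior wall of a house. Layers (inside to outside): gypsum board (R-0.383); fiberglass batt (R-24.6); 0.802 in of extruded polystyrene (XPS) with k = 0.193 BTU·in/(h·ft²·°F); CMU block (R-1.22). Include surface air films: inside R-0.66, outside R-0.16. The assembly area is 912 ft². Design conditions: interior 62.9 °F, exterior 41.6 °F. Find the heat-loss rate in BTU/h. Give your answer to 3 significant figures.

0.802/0.193 = 4.155
R_total = 0.66 + 0.383 + 24.6 + 4.155 + 1.22 + 0.16 = 31.18 ft²·°F·h/BTU
Q = A·ΔT/R = 912 × (62.9 − 41.6) / 31.18 = 623 BTU/h

623 BTU/h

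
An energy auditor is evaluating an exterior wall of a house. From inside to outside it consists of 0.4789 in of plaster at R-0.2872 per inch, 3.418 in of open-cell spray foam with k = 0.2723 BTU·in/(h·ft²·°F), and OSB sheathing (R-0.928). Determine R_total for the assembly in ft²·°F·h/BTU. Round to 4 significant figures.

13.62 ft²·°F·h/BTU

0.4789 × 0.2872 = 0.13754
3.418/0.2723 = 12.552
R_total = 0.13754 + 12.552 + 0.928 = 13.618 ft²·°F·h/BTU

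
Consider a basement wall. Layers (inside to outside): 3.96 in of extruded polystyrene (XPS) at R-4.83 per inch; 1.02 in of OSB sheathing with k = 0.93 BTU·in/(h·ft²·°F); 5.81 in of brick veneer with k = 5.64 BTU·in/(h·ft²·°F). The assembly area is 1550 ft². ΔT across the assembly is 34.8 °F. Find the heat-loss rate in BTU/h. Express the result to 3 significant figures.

2540 BTU/h

3.96 × 4.83 = 19.13
1.02/0.93 = 1.097
5.81/5.64 = 1.03
R_total = 19.13 + 1.097 + 1.03 = 21.25 ft²·°F·h/BTU
Q = A·ΔT/R = 1550 × 34.8 / 21.25 = 2538 BTU/h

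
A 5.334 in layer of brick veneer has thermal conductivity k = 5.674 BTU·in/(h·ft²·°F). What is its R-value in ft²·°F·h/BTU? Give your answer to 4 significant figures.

R = L/k = 5.334/5.674 = 0.94008 ft²·°F·h/BTU

0.9401 ft²·°F·h/BTU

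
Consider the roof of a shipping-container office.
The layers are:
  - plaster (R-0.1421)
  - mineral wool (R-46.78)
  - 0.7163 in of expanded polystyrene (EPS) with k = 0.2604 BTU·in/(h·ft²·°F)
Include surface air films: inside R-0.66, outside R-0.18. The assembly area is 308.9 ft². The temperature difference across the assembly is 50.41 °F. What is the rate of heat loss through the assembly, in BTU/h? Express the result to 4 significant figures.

0.7163/0.2604 = 2.7508
R_total = 0.66 + 0.1421 + 46.78 + 2.7508 + 0.18 = 50.513 ft²·°F·h/BTU
Q = A·ΔT/R = 308.9 × 50.41 / 50.513 = 308.27 BTU/h

308.3 BTU/h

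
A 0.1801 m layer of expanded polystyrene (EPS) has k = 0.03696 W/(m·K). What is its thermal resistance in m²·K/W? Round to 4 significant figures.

4.873 m²·K/W

R = L/k = 0.1801/0.03696 = 4.8728 m²·K/W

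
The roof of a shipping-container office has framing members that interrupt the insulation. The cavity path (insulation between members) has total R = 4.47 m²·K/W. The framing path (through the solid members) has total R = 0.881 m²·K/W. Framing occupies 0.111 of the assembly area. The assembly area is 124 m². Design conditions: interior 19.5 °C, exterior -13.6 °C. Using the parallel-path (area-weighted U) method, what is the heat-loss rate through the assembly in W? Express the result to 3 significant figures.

1330 W

U_eff = 0.889/4.47 + 0.111/0.881 = 0.1989 + 0.126 = 0.3249
R_eff = 1/U_eff = 3.078 m²·K/W
Q = 124 × (19.5 − (-13.6)) / 3.078 = 1333 W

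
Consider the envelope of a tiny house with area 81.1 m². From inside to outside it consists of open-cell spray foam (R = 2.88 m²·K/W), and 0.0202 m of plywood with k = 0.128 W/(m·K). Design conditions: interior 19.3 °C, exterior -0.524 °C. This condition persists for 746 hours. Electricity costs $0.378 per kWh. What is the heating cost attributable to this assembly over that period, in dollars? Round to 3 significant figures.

0.0202/0.128 = 0.1578
R_total = 2.88 + 0.1578 = 3.038 m²·K/W
Q = 81.1 × (19.3 − (-0.524)) / 3.038 = 529.2 W
E = 529.2 W × 746 h / 1000 = 394.8 kWh
Cost = 394.8 × 0.378 = $149.2

149 dollars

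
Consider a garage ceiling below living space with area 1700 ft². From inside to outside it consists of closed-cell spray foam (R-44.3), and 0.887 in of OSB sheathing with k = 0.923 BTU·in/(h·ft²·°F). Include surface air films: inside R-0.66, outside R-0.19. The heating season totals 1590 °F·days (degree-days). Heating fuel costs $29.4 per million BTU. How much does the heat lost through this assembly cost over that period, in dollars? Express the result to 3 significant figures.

0.887/0.923 = 0.961
R_total = 0.66 + 44.3 + 0.961 + 0.19 = 46.11 ft²·°F·h/BTU
E = A × HDD × 24 / R = 1700 × 1590 × 24 / 46.11 = 1407000 BTU
Cost = 1407000/10⁶ × 29.4 = $41.36

41.4 dollars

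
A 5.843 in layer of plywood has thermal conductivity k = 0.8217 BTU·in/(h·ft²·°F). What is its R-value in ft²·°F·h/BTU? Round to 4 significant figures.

R = L/k = 5.843/0.8217 = 7.1109 ft²·°F·h/BTU

7.111 ft²·°F·h/BTU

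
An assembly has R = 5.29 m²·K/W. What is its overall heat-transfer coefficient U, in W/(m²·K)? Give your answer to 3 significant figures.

0.189 W/(m²·K)

U = 1/R = 1/5.29 = 0.189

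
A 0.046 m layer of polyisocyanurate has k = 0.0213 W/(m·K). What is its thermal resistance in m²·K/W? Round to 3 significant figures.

2.16 m²·K/W

R = L/k = 0.046/0.0213 = 2.16 m²·K/W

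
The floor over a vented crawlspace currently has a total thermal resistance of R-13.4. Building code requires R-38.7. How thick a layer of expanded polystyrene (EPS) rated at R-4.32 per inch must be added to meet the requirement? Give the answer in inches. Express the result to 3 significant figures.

5.86 in

ΔR = 38.7 − 13.4 = 25.3 ft²·°F·h/BTU
L = ΔR / (R/in) = 25.3/4.32 = 5.856 in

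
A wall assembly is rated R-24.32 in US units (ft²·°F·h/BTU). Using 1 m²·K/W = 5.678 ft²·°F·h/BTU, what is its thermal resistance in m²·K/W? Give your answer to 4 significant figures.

R_SI = 24.32/5.678 = 4.2832

4.283 m²·K/W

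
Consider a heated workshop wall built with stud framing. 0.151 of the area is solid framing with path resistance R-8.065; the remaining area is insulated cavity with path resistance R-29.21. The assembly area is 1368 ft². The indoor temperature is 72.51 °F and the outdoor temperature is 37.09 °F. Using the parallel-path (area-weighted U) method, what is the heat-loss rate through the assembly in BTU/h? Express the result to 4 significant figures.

U_eff = 0.849/29.21 + 0.151/8.065 = 0.029065 + 0.018723 = 0.047788
R_eff = 1/U_eff = 20.926 ft²·°F·h/BTU
Q = 1368 × (72.51 − 37.09) / 20.926 = 2315.6 BTU/h

2316 BTU/h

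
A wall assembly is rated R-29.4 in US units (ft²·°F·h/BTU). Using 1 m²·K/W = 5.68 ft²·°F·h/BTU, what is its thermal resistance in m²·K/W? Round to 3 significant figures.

R_SI = 29.4/5.68 = 5.176

5.18 m²·K/W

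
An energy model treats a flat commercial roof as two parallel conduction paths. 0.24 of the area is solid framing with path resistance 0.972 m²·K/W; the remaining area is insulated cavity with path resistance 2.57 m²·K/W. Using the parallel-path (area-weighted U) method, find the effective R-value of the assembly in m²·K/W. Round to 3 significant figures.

U_eff = 0.76/2.57 + 0.24/0.972 = 0.2957 + 0.2469 = 0.5426
R_eff = 1/U_eff = 1.843 m²·K/W

1.84 m²·K/W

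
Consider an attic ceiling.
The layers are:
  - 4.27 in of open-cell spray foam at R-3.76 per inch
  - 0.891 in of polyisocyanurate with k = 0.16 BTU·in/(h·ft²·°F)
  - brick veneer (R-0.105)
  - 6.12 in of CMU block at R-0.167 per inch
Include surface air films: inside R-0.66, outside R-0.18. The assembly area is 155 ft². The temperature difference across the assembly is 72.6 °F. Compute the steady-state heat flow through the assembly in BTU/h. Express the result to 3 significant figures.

477 BTU/h

4.27 × 3.76 = 16.06
0.891/0.16 = 5.569
6.12 × 0.167 = 1.022
R_total = 0.66 + 16.06 + 5.569 + 0.105 + 1.022 + 0.18 = 23.59 ft²·°F·h/BTU
Q = A·ΔT/R = 155 × 72.6 / 23.59 = 477 BTU/h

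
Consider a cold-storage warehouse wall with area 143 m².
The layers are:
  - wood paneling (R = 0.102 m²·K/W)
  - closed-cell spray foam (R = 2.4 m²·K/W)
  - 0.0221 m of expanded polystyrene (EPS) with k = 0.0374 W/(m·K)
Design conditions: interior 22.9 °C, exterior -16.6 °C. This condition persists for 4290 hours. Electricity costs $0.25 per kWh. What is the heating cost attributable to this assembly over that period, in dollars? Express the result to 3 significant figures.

0.0221/0.0374 = 0.5909
R_total = 0.102 + 2.4 + 0.5909 = 3.093 m²·K/W
Q = 143 × (22.9 − (-16.6)) / 3.093 = 1826 W
E = 1826 W × 4290 h / 1000 = 7835 kWh
Cost = 7835 × 0.25 = $1959

1960 dollars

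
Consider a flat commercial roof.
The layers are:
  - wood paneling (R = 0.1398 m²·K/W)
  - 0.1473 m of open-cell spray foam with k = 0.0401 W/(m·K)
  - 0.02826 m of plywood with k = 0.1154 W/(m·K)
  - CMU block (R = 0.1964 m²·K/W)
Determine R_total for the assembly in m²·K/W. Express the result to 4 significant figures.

0.1473/0.0401 = 3.6733
0.02826/0.1154 = 0.24489
R_total = 0.1398 + 3.6733 + 0.24489 + 0.1964 = 4.2544 m²·K/W

4.254 m²·K/W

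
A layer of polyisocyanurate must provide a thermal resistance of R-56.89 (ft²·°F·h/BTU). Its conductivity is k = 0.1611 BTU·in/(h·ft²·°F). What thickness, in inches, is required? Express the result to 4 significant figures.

L = R × k = 56.89 × 0.1611 = 9.165 in

9.165 in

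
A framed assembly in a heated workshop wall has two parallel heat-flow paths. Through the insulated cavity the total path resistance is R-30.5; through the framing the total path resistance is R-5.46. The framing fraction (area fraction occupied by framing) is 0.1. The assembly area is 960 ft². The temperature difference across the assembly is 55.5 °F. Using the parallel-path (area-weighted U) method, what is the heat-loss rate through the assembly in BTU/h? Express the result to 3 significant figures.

U_eff = 0.9/30.5 + 0.1/5.46 = 0.02951 + 0.01832 = 0.04782
R_eff = 1/U_eff = 20.91 ft²·°F·h/BTU
Q = 960 × 55.5 / 20.91 = 2548 BTU/h

2550 BTU/h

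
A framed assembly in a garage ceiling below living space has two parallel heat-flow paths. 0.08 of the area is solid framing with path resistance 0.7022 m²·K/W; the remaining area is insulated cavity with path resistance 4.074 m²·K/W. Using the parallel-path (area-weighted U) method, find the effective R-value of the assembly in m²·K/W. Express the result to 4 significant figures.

U_eff = 0.92/4.074 + 0.08/0.7022 = 0.22582 + 0.11393 = 0.33975
R_eff = 1/U_eff = 2.9433 m²·K/W

2.943 m²·K/W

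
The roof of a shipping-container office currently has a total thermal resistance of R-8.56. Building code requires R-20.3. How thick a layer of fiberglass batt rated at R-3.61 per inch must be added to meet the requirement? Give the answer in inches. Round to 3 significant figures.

ΔR = 20.3 − 8.56 = 11.74 ft²·°F·h/BTU
L = ΔR / (R/in) = 11.74/3.61 = 3.252 in

3.25 in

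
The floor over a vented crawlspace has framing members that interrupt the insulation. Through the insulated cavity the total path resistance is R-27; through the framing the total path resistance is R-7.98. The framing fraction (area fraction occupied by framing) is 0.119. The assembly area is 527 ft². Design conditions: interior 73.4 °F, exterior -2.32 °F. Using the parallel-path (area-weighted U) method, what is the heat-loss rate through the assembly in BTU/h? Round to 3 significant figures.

1900 BTU/h

U_eff = 0.881/27 + 0.119/7.98 = 0.03263 + 0.01491 = 0.04754
R_eff = 1/U_eff = 21.03 ft²·°F·h/BTU
Q = 527 × (73.4 − (-2.32)) / 21.03 = 1897 BTU/h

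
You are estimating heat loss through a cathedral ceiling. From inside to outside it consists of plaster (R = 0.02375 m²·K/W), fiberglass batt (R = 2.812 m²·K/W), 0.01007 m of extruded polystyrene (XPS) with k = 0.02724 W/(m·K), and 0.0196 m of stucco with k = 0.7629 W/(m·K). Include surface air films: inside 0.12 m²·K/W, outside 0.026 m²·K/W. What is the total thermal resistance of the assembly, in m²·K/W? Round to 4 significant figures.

0.01007/0.02724 = 0.36968
0.0196/0.7629 = 0.025691
R_total = 0.12 + 0.02375 + 2.812 + 0.36968 + 0.025691 + 0.026 = 3.3771 m²·K/W

3.377 m²·K/W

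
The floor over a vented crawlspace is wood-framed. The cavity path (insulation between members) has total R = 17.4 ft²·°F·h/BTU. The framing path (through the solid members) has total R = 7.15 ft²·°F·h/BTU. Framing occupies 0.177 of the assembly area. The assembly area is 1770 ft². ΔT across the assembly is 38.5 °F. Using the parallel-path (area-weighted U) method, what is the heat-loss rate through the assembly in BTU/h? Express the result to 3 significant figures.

U_eff = 0.823/17.4 + 0.177/7.15 = 0.0473 + 0.02476 = 0.07205
R_eff = 1/U_eff = 13.88 ft²·°F·h/BTU
Q = 1770 × 38.5 / 13.88 = 4910 BTU/h

4910 BTU/h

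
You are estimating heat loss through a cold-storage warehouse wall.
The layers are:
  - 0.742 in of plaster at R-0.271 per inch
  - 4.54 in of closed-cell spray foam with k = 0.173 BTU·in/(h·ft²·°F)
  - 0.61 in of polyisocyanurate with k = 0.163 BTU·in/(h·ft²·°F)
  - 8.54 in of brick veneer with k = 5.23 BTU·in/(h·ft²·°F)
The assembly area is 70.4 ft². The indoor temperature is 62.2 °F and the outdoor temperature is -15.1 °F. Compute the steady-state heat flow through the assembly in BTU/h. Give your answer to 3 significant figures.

0.742 × 0.271 = 0.2011
4.54/0.173 = 26.24
0.61/0.163 = 3.742
8.54/5.23 = 1.633
R_total = 0.2011 + 26.24 + 3.742 + 1.633 = 31.82 ft²·°F·h/BTU
Q = A·ΔT/R = 70.4 × (62.2 − (-15.1)) / 31.82 = 171 BTU/h

171 BTU/h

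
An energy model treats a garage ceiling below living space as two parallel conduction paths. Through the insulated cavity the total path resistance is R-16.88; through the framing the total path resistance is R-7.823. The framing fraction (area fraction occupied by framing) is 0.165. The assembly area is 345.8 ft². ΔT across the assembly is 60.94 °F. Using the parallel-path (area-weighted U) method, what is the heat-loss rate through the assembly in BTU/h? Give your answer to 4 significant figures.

U_eff = 0.835/16.88 + 0.165/7.823 = 0.049467 + 0.021092 = 0.070558
R_eff = 1/U_eff = 14.173 ft²·°F·h/BTU
Q = 345.8 × 60.94 / 14.173 = 1486.9 BTU/h

1487 BTU/h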